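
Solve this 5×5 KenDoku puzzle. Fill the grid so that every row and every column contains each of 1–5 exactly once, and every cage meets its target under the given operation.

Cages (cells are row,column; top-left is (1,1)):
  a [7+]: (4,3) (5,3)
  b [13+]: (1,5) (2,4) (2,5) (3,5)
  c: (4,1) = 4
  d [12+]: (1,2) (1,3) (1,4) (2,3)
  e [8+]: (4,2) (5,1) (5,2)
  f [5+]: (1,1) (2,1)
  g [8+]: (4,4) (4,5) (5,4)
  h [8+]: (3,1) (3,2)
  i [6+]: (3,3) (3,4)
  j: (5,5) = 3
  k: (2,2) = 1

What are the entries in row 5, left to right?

Cage k is a single given cell, so (2,2) = 1.
Cage c is a single given cell, so (4,1) = 4.
Cage j is given, which forces (5,5) = 3.
Column 1 needs a 1, and only (5,1) is open for it.
In column 1, 5 can only go at (3,1), so (3,1) = 5.
Row 3 now contains 5; hence (3,2) = 3.
In row 3, 1 can only go at (3,5), so (3,5) = 1.
Cage g needs sum 8, which forces (4,4) = 1.
Row 1 needs a 1, and only (1,3) is open for it.
The only place for 3 in row 4 is (4,3).
Cage a's pair has sum 7, which forces (5,3) = 4.
Column 3 now contains 4; hence (3,3) = 2.
Cage i's pair has sum 6, leaving (3,4) = 4.
Cage d has sum 12, so (1,2) = 4.
Cage d needs sum 12; hence (1,4) = 2.
Row 1 already has 4, leaving (1,5) = 5.
Column 3 already has 2; hence (2,3) = 5.
Row 2 now contains 5, which forces (2,4) = 3.
Column 5 already has 5, leaving (4,5) = 2.
2 is placed in column 4, so (5,4) = 5.
2 is placed in row 1, which forces (1,1) = 3.
Row 2 already has 3, so (2,1) = 2.
Column 5 now contains 2, which forces (2,5) = 4.
Row 4 now contains 2; hence (4,2) = 5.
Row 5 now contains 5, which forces (5,2) = 2.
Filled in: 3 4 1 2 5 / 2 1 5 3 4 / 5 3 2 4 1 / 4 5 3 1 2 / 1 2 4 5 3.

1 2 4 5 3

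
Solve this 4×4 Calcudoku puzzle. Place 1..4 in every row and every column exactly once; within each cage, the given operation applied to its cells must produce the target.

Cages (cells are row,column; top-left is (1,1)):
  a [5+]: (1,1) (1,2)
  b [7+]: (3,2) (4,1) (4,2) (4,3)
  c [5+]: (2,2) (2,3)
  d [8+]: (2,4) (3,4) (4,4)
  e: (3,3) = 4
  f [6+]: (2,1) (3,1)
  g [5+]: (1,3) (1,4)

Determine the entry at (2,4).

The 4 cells of cage b must have sum 7, leaving (3,2) = 1.
Cage e is a single given cell, so (3,3) = 4.
4 is placed in row 3, leaving (3,4) = 3.
The two cells of cage f must have sum 6; hence (2,1) = 4.
4 is placed in row 2; hence (2,4) = 1.
4 is placed in row 3; hence (3,1) = 2.
1 is placed in column 4, so (4,4) = 4.
The two cells of cage g must have sum 5, which forces (1,3) = 3.
Column 4 now contains 4; hence (1,4) = 2.
Column 3 already has 3, leaving (2,3) = 2.
Column 3 already has 2, which forces (4,3) = 1.
3 is placed in row 1, so (1,1) = 1.
2 is placed in row 1, which forces (1,2) = 4.
Row 2 already has 2, leaving (2,2) = 3.
Row 4 already has 1; hence (4,1) = 3.
The 4 cells of cage b must have sum 7, which forces (4,2) = 2.
Filled in: 1 4 3 2 / 4 3 2 1 / 2 1 4 3 / 3 2 1 4.

1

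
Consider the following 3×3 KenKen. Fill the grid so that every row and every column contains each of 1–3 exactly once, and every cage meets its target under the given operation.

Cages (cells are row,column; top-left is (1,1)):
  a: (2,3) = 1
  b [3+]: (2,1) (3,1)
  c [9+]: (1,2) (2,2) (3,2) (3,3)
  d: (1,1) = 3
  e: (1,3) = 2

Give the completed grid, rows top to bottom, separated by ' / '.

3 1 2 / 2 3 1 / 1 2 3

Cage d is given, leaving (1,1) = 3.
Cage e is given; hence (1,3) = 2.
Cage a is given, so (2,3) = 1.
Cage c needs sum 9, so (3,3) = 3.
Row 1 now contains 2, so (1,2) = 1.
Row 2 already has 1, so (2,1) = 2.
The 4 cells of cage c must have sum 9, so (2,2) = 3.
Cage b's pair has sum 3; hence (3,1) = 1.
Cage c has sum 9, which forces (3,2) = 2.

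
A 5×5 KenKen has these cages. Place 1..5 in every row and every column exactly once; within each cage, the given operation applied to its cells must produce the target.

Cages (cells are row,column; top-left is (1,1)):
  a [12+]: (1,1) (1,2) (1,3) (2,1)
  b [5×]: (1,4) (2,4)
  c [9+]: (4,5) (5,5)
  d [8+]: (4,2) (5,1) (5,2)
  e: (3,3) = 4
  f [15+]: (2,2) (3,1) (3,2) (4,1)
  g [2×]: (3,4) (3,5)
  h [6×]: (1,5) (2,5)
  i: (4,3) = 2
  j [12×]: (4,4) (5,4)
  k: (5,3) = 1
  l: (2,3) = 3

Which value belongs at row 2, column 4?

5

Cage l is a single given cell, which forces (2,3) = 3.
3 is placed in row 2; hence (2,5) = 2.
E is a freebie, leaving (3,3) = 4.
Column 5 already has 2, so (3,5) = 1.
Cage i is given, which forces (4,3) = 2.
Cage k is given; hence (5,3) = 1.
Column 3 now contains 1, which forces (1,3) = 5.
Row 1 now contains 5, so (1,4) = 1.
Column 5 already has 2, so (1,5) = 3.
Column 4 now contains 1, leaving (2,4) = 5.
1 is placed in row 3, which forces (3,4) = 2.
Cage a has sum 12, so (2,1) = 1.
5 is placed in row 2, leaving (2,2) = 4.
Cage f has sum 15; hence (3,1) = 5.
The 4 cells of cage f must have sum 15, so (3,2) = 3.
Cage f has sum 15, so (4,1) = 3.
Column 2 now contains 3, leaving (4,2) = 1.
3 is placed in row 4, leaving (4,4) = 4.
Row 4 now contains 4, leaving (4,5) = 5.
Column 4 already has 4; hence (5,4) = 3.
Column 5 already has 5, leaving (5,5) = 4.
Cage a needs sum 12, so (1,1) = 4.
Column 2 already has 4; hence (1,2) = 2.
Row 5 now contains 4, which forces (5,1) = 2.
Cage d needs sum 8, leaving (5,2) = 5.
Filled in: 4 2 5 1 3 / 1 4 3 5 2 / 5 3 4 2 1 / 3 1 2 4 5 / 2 5 1 3 4.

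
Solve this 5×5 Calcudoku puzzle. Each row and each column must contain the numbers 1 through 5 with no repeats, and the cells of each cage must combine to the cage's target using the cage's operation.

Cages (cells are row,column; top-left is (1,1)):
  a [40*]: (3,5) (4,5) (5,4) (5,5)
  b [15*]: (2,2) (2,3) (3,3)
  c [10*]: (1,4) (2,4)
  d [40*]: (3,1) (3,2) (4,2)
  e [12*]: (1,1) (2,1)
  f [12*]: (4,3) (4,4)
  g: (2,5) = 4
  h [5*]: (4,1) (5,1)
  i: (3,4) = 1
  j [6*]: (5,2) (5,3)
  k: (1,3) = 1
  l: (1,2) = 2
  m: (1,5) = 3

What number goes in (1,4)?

Cage l is given, leaving (1,2) = 2.
K is a freebie; hence (1,3) = 1.
Row 1 now contains 2, which forces (1,4) = 5.
M is a freebie, which forces (1,5) = 3.
Column 4 now contains 5, leaving (2,4) = 2.
G is a freebie, which forces (2,5) = 4.
I is a freebie, leaving (3,4) = 1.
Column 2 now contains 2, which forces (5,2) = 3.
Row 5 already has 3, leaving (5,3) = 2.
1 is placed in column 4, which forces (5,4) = 4.
Row 1 now contains 3, so (1,1) = 4.
4 is placed in row 2, leaving (2,1) = 3.
Cage b needs product 15, so (2,2) = 1.
Row 2 already has 3, leaving (2,3) = 5.
Cage d has product 40, which forces (3,1) = 2.
Column 3 now contains 5; hence (3,3) = 3.
2 is placed in row 3; hence (3,5) = 5.
Cage f needs two cells with product 12, so (4,3) = 4.
Column 4 now contains 4, so (4,4) = 3.
Column 5 now contains 5, so (5,5) = 1.
Row 3 already has 5, which forces (3,2) = 4.
Cage h needs two cells with product 5, leaving (4,1) = 1.
Row 4 now contains 4, leaving (4,2) = 5.
1 is placed in column 5, which forces (4,5) = 2.
1 is placed in row 5; hence (5,1) = 5.
The full grid is 4 2 1 5 3 / 3 1 5 2 4 / 2 4 3 1 5 / 1 5 4 3 2 / 5 3 2 4 1.

5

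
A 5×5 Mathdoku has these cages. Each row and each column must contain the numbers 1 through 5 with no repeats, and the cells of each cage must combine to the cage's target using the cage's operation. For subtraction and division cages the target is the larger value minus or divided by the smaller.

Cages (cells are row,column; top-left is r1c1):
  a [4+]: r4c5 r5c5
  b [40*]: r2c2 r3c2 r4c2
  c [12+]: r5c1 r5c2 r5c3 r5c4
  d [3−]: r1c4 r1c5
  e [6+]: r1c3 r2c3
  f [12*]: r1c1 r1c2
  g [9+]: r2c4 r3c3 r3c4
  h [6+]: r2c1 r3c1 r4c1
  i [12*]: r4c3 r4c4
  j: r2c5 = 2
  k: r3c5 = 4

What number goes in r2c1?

Cage j is given, leaving r2c5 = 2.
K is a freebie, so r3c5 = 4.
The only place for 5 in row 4 is r4c2.
Column 2 now contains 5; hence r2c2 = 4.
Column 2 now contains 5; hence r3c2 = 2.
2 is placed in column 2; hence r5c2 = 1.
Row 5 now contains 1; hence r5c5 = 3.
Cage f needs two cells with product 12, leaving r1c1 = 4.
Column 2 already has 4; hence r1c2 = 3.
4 is placed in row 1; hence r1c4 = 2.
Cage h needs sum 6; hence r4c1 = 2.
3 is placed in column 5; hence r4c5 = 1.
Column 1 already has 2, which forces r5c1 = 5.
5 is placed in row 5, so r5c4 = 4.
1 is placed in column 5, leaving r1c5 = 5.
Cage i's pair has product 12, so r4c3 = 4.
Column 4 now contains 4, which forces r4c4 = 3.
Row 5 already has 4, leaving r5c3 = 2.
5 is placed in row 1, leaving r1c3 = 1.
Cage e needs two cells with sum 6, leaving r2c3 = 5.
Row 2 now contains 5; hence r2c4 = 1.
Cage g needs sum 9; hence r3c3 = 3.
1 is placed in column 4, which forces r3c4 = 5.
Row 2 now contains 1, which forces r2c1 = 3.
3 is placed in row 3, leaving r3c1 = 1.
Completed grid: 4 3 1 2 5 / 3 4 5 1 2 / 1 2 3 5 4 / 2 5 4 3 1 / 5 1 2 4 3.

3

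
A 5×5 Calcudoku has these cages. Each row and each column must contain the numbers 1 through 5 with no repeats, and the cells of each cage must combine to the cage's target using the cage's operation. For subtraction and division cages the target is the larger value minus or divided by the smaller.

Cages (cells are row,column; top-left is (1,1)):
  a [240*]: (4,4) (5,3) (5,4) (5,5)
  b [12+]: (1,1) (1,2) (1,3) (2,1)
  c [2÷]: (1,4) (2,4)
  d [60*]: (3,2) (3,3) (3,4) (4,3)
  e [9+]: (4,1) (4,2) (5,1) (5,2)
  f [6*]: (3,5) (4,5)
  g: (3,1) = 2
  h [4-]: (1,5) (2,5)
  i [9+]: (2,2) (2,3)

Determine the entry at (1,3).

2

G is a freebie, which forces (3,1) = 2.
Row 3 now contains 2, so (3,5) = 3.
The 4 cells of cage a must have product 240, which forces (4,4) = 4.
Column 5 now contains 3, so (4,5) = 2.
Cage d has product 60; hence (4,3) = 3.
Cage e needs sum 9, which forces (4,1) = 5.
Row 4 already has 3, which forces (4,2) = 1.
Cage e needs sum 9; hence (5,1) = 1.
Cage e has sum 9; hence (5,2) = 2.
Cage a needs product 240, leaving (5,4) = 3.
In row 1, 5 can only go at (1,5), so (1,5) = 5.
Column 5 already has 5, which forces (2,5) = 1.
The 4 cells of cage a must have product 240; hence (5,3) = 5.
Column 5 already has 5, which forces (5,5) = 4.
Cage c needs two cells with quotient 2, leaving (1,4) = 1.
The two cells of cage i must have sum 9, so (2,2) = 5.
Column 3 now contains 5, which forces (2,3) = 4.
1 is placed in row 2, which forces (2,4) = 2.
5 is placed in column 2, leaving (3,2) = 4.
Column 3 now contains 4, so (3,3) = 1.
Column 4 now contains 1, leaving (3,4) = 5.
Cage b has sum 12, leaving (1,1) = 4.
Column 2 already has 4; hence (1,2) = 3.
Row 1 already has 1, leaving (1,3) = 2.
4 is placed in row 2, which forces (2,1) = 3.
The full grid is 4 3 2 1 5 / 3 5 4 2 1 / 2 4 1 5 3 / 5 1 3 4 2 / 1 2 5 3 4.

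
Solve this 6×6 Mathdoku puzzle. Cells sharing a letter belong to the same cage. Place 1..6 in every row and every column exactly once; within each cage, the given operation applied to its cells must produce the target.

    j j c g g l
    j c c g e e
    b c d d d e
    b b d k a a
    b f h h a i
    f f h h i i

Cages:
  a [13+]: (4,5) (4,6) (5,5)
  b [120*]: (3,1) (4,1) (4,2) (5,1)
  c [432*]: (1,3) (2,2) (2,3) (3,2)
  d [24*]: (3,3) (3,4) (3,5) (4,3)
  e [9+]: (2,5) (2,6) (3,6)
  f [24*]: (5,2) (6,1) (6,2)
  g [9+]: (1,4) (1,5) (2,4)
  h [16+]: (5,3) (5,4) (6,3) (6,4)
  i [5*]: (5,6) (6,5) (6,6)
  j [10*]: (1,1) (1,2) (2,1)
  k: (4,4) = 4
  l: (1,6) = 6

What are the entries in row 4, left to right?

6 1 3 4 5 2

Cage l is a single given cell; hence (1,6) = 6.
Cage k is a single given cell, which forces (4,4) = 4.
The 3 cells of cage i must have product 5; hence (5,6) = 1.
The 3 cells of cage i must have product 5; hence (6,5) = 1.
Cage i has product 5, leaving (6,6) = 5.
Cage c needs product 432, which forces (2,3) = 6.
The 4 cells of cage c must have product 432, leaving (3,2) = 6.
The only place for 5 in row 3 is (3,1).
Cage j has product 10, which forces (1,2) = 5.
In row 2, 1 can only go at (2,1), so (2,1) = 1.
Column 1 already has 1; hence (1,1) = 2.
Column 1 already has 2, which forces (5,1) = 4.
Column 1 now contains 4, so (6,1) = 3.
Column 1 already has 3, leaving (4,1) = 6.
Cage b has product 120, which forces (4,2) = 1.
6 is placed in row 4; hence (4,5) = 5.
Cage a needs sum 13, which forces (4,6) = 2.
The 3 cells of cage f must have product 24, so (5,2) = 2.
5 is placed in column 5; hence (5,5) = 6.
The 3 cells of cage f must have product 24, leaving (6,2) = 4.
The 4 cells of cage h must have sum 16, which forces (6,3) = 2.
Cage h has sum 16; hence (6,4) = 6.
Cage c needs product 432, leaving (1,3) = 4.
Row 1 now contains 4, which forces (1,5) = 3.
4 is placed in column 2, leaving (2,2) = 3.
The 3 cells of cage e must have sum 9, so (2,5) = 2.
Row 2 already has 3; hence (2,6) = 4.
Column 3 now contains 4; hence (3,3) = 1.
Row 3 now contains 1, leaving (3,4) = 2.
2 is placed in column 5, which forces (3,5) = 4.
4 is placed in column 6, so (3,6) = 3.
Row 4 already has 2, so (4,3) = 3.
Column 3 now contains 3, so (5,3) = 5.
Row 5 now contains 5, so (5,4) = 3.
Row 1 now contains 3, so (1,4) = 1.
Row 2 now contains 2, leaving (2,4) = 5.
Filled in: 2 5 4 1 3 6 / 1 3 6 5 2 4 / 5 6 1 2 4 3 / 6 1 3 4 5 2 / 4 2 5 3 6 1 / 3 4 2 6 1 5.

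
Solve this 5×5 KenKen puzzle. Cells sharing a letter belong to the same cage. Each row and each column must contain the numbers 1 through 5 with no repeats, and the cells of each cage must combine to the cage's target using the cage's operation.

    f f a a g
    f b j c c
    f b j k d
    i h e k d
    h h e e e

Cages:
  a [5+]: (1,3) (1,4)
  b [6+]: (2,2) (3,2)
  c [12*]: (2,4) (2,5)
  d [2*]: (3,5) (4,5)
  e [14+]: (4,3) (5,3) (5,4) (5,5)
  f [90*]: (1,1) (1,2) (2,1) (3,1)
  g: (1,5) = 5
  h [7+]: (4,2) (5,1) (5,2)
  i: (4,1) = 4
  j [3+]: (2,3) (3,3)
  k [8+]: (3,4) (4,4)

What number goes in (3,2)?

Cage f has product 90, which forces (1,2) = 3.
G is a freebie, leaving (1,5) = 5.
Cage i is a single given cell; hence (4,1) = 4.
Row 1 already has 5; hence (1,1) = 2.
Column 1 now contains 2, leaving (5,1) = 1.
In row 3, 4 can only go at (3,2), so (3,2) = 4.
The two cells of cage b must have sum 6, leaving (2,2) = 2.
2 is placed in row 2; hence (2,3) = 1.
1 is placed in column 3, so (3,3) = 2.
2 is placed in row 3, which forces (3,5) = 1.
The 3 cells of cage h must have sum 7, so (4,2) = 1.
1 is placed in column 5, leaving (4,5) = 2.
Column 2 already has 4, which forces (5,2) = 5.
1 is placed in column 3, leaving (1,3) = 4.
The two cells of cage a must have sum 5, leaving (1,4) = 1.
Cage e needs sum 14; hence (4,3) = 5.
Row 4 now contains 5, leaving (4,4) = 3.
Column 3 already has 4; hence (5,3) = 3.
Cage e needs sum 14, so (5,4) = 2.
3 is placed in row 5, which forces (5,5) = 4.
Column 4 now contains 3; hence (2,4) = 4.
Column 5 already has 4, leaving (2,5) = 3.
Column 4 now contains 3; hence (3,4) = 5.
Row 2 now contains 3, so (2,1) = 5.
Row 3 now contains 5, so (3,1) = 3.
The full grid is 2 3 4 1 5 / 5 2 1 4 3 / 3 4 2 5 1 / 4 1 5 3 2 / 1 5 3 2 4.

4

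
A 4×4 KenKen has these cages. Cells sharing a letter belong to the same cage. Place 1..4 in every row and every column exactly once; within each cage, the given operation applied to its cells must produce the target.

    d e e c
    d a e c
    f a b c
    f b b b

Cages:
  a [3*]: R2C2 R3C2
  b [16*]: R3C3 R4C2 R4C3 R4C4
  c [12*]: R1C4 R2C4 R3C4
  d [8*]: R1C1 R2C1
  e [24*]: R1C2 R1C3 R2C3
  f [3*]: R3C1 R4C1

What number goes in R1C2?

2

The 4 cells of cage b must have product 16, which forces R3C3 = 2.
Cage e needs product 24, which forces R1C2 = 2.
Row 1 now contains 2, so R1C1 = 4.
4 is placed in row 1, leaving R1C3 = 3.
3 is placed in row 1, so R1C4 = 1.
The two cells of cage d must have product 8; hence R2C1 = 2.
3 is placed in column 3; hence R2C3 = 4.
4 is placed in row 2, so R2C4 = 3.
3 is placed in column 4, leaving R3C4 = 4.
Column 3 already has 4, leaving R4C3 = 1.
The 4 cells of cage b must have product 16; hence R4C4 = 2.
Row 2 now contains 3, leaving R2C2 = 1.
Cage f's pair has product 3, leaving R3C1 = 1.
The two cells of cage a must have product 3, which forces R3C2 = 3.
Row 4 already has 1; hence R4C1 = 3.
Row 4 already has 1, leaving R4C2 = 4.
The full grid is 4 2 3 1 / 2 1 4 3 / 1 3 2 4 / 3 4 1 2.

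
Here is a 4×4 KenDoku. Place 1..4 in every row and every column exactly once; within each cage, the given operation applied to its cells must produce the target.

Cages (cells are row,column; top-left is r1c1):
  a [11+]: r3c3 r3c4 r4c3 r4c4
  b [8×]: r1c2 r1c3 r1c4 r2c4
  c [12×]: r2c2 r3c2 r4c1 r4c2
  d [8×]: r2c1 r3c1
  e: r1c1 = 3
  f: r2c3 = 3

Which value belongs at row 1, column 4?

4

Cage e is given, which forces r1c1 = 3.
Cage f is a single given cell, leaving r2c3 = 3.
The 4 cells of cage b must have product 8, leaving r2c4 = 1.
In column 1, 1 can only go at r4c1, so r4c1 = 1.
Cage c needs product 12; hence r2c2 = 4.
Cage c has product 12, which forces r3c2 = 1.
Row 4 already has 1; hence r4c2 = 3.
3 is placed in row 4; hence r4c4 = 2.
Column 2 now contains 1, which forces r1c2 = 2.
The 4 cells of cage b must have product 8, which forces r1c3 = 1.
2 is placed in column 4, which forces r1c4 = 4.
Row 2 already has 4, which forces r2c1 = 2.
Cage d needs two cells with product 8, so r3c1 = 4.
The 4 cells of cage a must have sum 11, leaving r3c3 = 2.
Cage a has sum 11, so r3c4 = 3.
Row 4 now contains 2, leaving r4c3 = 4.
The full grid is 3 2 1 4 / 2 4 3 1 / 4 1 2 3 / 1 3 4 2.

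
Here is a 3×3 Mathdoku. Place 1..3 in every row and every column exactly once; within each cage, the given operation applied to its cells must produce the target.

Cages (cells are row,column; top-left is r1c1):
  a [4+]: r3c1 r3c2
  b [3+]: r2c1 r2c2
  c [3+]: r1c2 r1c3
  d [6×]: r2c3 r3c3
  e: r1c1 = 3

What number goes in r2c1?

E is a freebie, so r1c1 = 3.
3 is placed in column 1; hence r3c1 = 1.
Row 3 now contains 1, leaving r3c2 = 3.
Row 3 already has 3; hence r3c3 = 2.
The two cells of cage c must have sum 3, leaving r1c2 = 2.
2 is placed in column 3, which forces r1c3 = 1.
Column 1 now contains 1, leaving r2c1 = 2.
Cage b's pair has sum 3, leaving r2c2 = 1.
2 is placed in column 3, which forces r2c3 = 3.
Filled in: 3 2 1 / 2 1 3 / 1 3 2.

2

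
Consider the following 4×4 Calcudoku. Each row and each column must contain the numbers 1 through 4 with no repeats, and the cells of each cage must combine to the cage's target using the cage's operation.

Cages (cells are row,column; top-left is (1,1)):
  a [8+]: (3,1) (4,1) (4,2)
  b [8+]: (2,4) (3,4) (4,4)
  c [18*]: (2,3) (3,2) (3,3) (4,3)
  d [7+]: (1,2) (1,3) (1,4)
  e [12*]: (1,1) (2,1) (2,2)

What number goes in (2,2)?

The 4 cells of cage c must have product 18, which forces (3,2) = 3.
In row 1, 3 can only go at (1,1), so (1,1) = 3.
Cage a has sum 8, so (3,1) = 2.
2 is placed in row 3, which forces (3,3) = 1.
Row 3 now contains 1; hence (3,4) = 4.
3 is placed in column 1; hence (4,1) = 4.
The 3 cells of cage a must have sum 8; hence (4,2) = 2.
2 is placed in row 4; hence (4,3) = 3.
Row 4 already has 3, which forces (4,4) = 1.
Cage d needs sum 7, leaving (1,2) = 1.
Cage d needs sum 7, leaving (1,3) = 4.
Column 4 now contains 1, so (1,4) = 2.
4 is placed in column 1, which forces (2,1) = 1.
The 3 cells of cage e must have product 12, leaving (2,2) = 4.
Column 3 now contains 3, which forces (2,3) = 2.
Column 4 now contains 1, which forces (2,4) = 3.
Filled in: 3 1 4 2 / 1 4 2 3 / 2 3 1 4 / 4 2 3 1.

4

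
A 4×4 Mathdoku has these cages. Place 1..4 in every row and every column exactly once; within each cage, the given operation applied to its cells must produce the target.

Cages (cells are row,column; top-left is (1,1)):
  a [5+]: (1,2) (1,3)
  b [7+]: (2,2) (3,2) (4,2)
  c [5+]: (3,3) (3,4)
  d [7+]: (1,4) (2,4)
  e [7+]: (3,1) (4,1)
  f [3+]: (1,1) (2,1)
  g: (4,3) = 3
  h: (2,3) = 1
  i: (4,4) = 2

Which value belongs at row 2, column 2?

Cage h is a single given cell, so (2,3) = 1.
G is a freebie, which forces (4,3) = 3.
Cage i is given; hence (4,4) = 2.
Cage f needs two cells with sum 3, so (1,1) = 1.
1 is placed in row 1, so (1,2) = 3.
3 is placed in row 1, leaving (1,4) = 4.
Row 2 already has 1, which forces (2,1) = 2.
2 is placed in row 2, which forces (2,2) = 4.
4 is placed in column 4; hence (2,4) = 3.
Cage e needs two cells with sum 7; hence (3,1) = 3.
3 is placed in column 4, so (3,4) = 1.
Row 4 now contains 3, so (4,1) = 4.
Column 2 already has 4, so (4,2) = 1.
4 is placed in row 1, leaving (1,3) = 2.
Row 3 already has 1, leaving (3,2) = 2.
Cage c needs two cells with sum 5; hence (3,3) = 4.
Completed grid: 1 3 2 4 / 2 4 1 3 / 3 2 4 1 / 4 1 3 2.

4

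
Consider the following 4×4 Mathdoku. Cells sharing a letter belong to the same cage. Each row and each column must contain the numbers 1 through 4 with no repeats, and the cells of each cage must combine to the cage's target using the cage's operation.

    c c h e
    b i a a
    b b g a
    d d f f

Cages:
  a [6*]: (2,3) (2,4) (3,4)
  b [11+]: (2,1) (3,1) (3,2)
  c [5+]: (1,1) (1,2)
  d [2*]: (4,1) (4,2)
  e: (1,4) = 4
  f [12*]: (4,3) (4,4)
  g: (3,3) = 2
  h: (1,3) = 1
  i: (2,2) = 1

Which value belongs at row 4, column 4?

3

Cage h is given; hence (1,3) = 1.
E is a freebie, so (1,4) = 4.
Cage b has sum 11, so (2,1) = 4.
Cage i is given, so (2,2) = 1.
Cage b needs sum 11, so (3,1) = 3.
The 3 cells of cage b must have sum 11, leaving (3,2) = 4.
Cage g is given, so (3,3) = 2.
Row 3 now contains 2; hence (3,4) = 1.
1 is placed in column 2; hence (4,2) = 2.
Column 4 already has 4; hence (4,4) = 3.
Column 1 already has 3, so (1,1) = 2.
Column 2 now contains 2, so (1,2) = 3.
Column 3 now contains 2, which forces (2,3) = 3.
Column 4 already has 3, leaving (2,4) = 2.
2 is placed in row 4, so (4,1) = 1.
Row 4 already has 3; hence (4,3) = 4.
Filled in: 2 3 1 4 / 4 1 3 2 / 3 4 2 1 / 1 2 4 3.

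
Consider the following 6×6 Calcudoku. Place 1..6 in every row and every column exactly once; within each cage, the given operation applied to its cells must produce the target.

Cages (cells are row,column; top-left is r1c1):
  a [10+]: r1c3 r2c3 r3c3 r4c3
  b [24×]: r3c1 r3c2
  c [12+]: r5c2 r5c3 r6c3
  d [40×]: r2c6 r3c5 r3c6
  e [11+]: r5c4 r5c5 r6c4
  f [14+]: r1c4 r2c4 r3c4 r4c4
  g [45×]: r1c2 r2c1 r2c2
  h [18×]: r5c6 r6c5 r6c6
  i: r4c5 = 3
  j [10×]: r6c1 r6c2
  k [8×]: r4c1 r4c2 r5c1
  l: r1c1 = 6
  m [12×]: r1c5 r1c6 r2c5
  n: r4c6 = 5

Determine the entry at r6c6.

3

Cage l is a single given cell; hence r1c1 = 6.
Cage g needs product 45, so r1c2 = 3.
Cage g has product 45; hence r2c1 = 3.
Cage g has product 45, which forces r2c2 = 5.
6 is placed in column 1, so r3c1 = 4.
Row 3 already has 4; hence r3c2 = 6.
Cage i is given, which forces r4c5 = 3.
N is a freebie; hence r4c6 = 5.
5 is placed in column 2; hence r6c2 = 2.
Cage m has product 12, so r2c5 = 6.
The 3 cells of cage d must have product 40, leaving r2c6 = 4.
Cage a has sum 10, which forces r3c3 = 3.
Cage d has product 40; hence r3c5 = 5.
Column 6 now contains 5, so r3c6 = 2.
Cage k has product 8, leaving r4c2 = 4.
4 is placed in column 2, which forces r5c2 = 1.
Row 6 already has 2, so r6c1 = 5.
5 is placed in row 6, so r6c3 = 6.
Column 5 now contains 6; hence r6c5 = 1.
1 is placed in row 6, which forces r6c6 = 3.
Cage a has sum 10, which forces r1c3 = 4.
The 4 cells of cage f must have sum 14; hence r1c4 = 5.
Column 5 already has 1; hence r1c5 = 2.
Column 6 already has 2, so r1c6 = 1.
Cage f has sum 14; hence r2c4 = 2.
2 is placed in row 3, which forces r3c4 = 1.
Cage k needs product 8, so r4c1 = 1.
1 is placed in row 4, so r4c3 = 2.
Cage f has sum 14, which forces r4c4 = 6.
1 is placed in row 5; hence r5c1 = 2.
Cage c needs sum 12, which forces r5c3 = 5.
Column 4 now contains 5, leaving r5c4 = 3.
Column 5 already has 2, which forces r5c5 = 4.
3 is placed in column 6, which forces r5c6 = 6.
Row 6 already has 3, so r6c4 = 4.
Row 2 now contains 2, which forces r2c3 = 1.
Filled in: 6 3 4 5 2 1 / 3 5 1 2 6 4 / 4 6 3 1 5 2 / 1 4 2 6 3 5 / 2 1 5 3 4 6 / 5 2 6 4 1 3.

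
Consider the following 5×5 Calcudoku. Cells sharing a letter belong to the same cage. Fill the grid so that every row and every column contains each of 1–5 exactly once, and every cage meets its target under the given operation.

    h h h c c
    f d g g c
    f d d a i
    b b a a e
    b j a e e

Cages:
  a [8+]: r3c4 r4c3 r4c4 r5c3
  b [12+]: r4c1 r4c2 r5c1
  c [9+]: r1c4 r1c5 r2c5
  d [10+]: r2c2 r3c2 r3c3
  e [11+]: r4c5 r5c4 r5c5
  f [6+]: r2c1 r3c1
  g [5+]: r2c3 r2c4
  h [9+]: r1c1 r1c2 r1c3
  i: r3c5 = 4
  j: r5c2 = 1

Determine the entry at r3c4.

2

Cage i is a single given cell; hence r3c5 = 4.
Cage j is a single given cell; hence r5c2 = 1.
The only place for 5 in column 4 is r1c4.
In row 1, 1 can only go at r1c5, so r1c5 = 1.
1 is placed in column 5, which forces r2c5 = 3.
Cage e has sum 11, which forces r5c4 = 4.
Cage g's pair has sum 5, so r2c3 = 4.
4 is placed in column 4; hence r2c4 = 1.
Row 2 now contains 1, which forces r2c1 = 5.
Row 2 now contains 5, leaving r2c2 = 2.
The two cells of cage f must have sum 6, leaving r3c1 = 1.
Cage a needs sum 8, leaving r4c3 = 1.
Column 1 already has 5; hence r5c1 = 3.
The 4 cells of cage a must have sum 8; hence r5c3 = 2.
Row 5 now contains 2, so r5c5 = 5.
Cage h needs sum 9, leaving r1c1 = 2.
Cage h needs sum 9; hence r1c2 = 4.
2 is placed in column 3, leaving r1c3 = 3.
Column 3 now contains 3, which forces r3c3 = 5.
Cage b needs sum 12, which forces r4c1 = 4.
Cage b needs sum 12, leaving r4c2 = 5.
Column 5 already has 5, so r4c5 = 2.
5 is placed in row 3, leaving r3c2 = 3.
The 4 cells of cage a must have sum 8; hence r3c4 = 2.
Row 4 now contains 2, which forces r4c4 = 3.
The full grid is 2 4 3 5 1 / 5 2 4 1 3 / 1 3 5 2 4 / 4 5 1 3 2 / 3 1 2 4 5.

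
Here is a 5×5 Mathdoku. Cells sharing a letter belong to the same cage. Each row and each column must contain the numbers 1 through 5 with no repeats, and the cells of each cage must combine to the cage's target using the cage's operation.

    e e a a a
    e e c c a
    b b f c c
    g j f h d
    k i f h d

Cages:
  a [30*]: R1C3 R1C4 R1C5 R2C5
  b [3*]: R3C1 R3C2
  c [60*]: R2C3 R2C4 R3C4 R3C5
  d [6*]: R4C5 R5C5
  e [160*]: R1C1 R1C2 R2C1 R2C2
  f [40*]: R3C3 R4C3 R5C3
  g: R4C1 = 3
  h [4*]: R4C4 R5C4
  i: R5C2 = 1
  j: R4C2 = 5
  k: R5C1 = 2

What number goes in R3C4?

5

Cage g is a single given cell; hence R4C1 = 3.
Cage j is given, so R4C2 = 5.
Row 4 already has 3; hence R4C5 = 2.
Cage k is a single given cell, which forces R5C1 = 2.
I is a freebie, which forces R5C2 = 1.
1 is placed in row 5, leaving R5C4 = 4.
Column 5 now contains 2; hence R5C5 = 3.
3 is placed in column 1, which forces R3C1 = 1.
Column 2 already has 1; hence R3C2 = 3.
Cage f has product 40, which forces R3C3 = 2.
2 is placed in row 3, so R3C4 = 5.
5 is placed in row 3, leaving R3C5 = 4.
Row 4 already has 2; hence R4C3 = 4.
4 is placed in column 4; hence R4C4 = 1.
Row 5 already has 4, so R5C3 = 5.
Column 3 already has 2; hence R1C3 = 3.
Cage a needs product 30, leaving R1C4 = 2.
Cage c needs product 60, so R2C3 = 1.
Column 4 now contains 1, which forces R2C4 = 3.
1 is placed in row 2, leaving R2C5 = 5.
Cage e has product 160; hence R1C1 = 5.
2 is placed in row 1; hence R1C2 = 4.
Column 5 now contains 5, leaving R1C5 = 1.
Row 2 now contains 5, so R2C1 = 4.
Cage e has product 160, which forces R2C2 = 2.
Completed grid: 5 4 3 2 1 / 4 2 1 3 5 / 1 3 2 5 4 / 3 5 4 1 2 / 2 1 5 4 3.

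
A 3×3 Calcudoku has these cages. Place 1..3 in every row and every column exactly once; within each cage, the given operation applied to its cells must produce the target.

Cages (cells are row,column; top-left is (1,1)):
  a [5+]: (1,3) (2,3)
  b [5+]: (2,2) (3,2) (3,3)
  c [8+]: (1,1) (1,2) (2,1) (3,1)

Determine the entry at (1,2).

2

Cage c needs sum 8, leaving (1,2) = 2.
Row 1 now contains 2, leaving (1,3) = 3.
Column 2 already has 2, leaving (2,2) = 1.
3 is placed in column 3; hence (2,3) = 2.
Column 2 now contains 1, which forces (3,2) = 3.
Column 3 now contains 2, so (3,3) = 1.
Row 1 already has 3, so (1,1) = 1.
Row 2 now contains 2, which forces (2,1) = 3.
Row 3 already has 1; hence (3,1) = 2.
Completed grid: 1 2 3 / 3 1 2 / 2 3 1.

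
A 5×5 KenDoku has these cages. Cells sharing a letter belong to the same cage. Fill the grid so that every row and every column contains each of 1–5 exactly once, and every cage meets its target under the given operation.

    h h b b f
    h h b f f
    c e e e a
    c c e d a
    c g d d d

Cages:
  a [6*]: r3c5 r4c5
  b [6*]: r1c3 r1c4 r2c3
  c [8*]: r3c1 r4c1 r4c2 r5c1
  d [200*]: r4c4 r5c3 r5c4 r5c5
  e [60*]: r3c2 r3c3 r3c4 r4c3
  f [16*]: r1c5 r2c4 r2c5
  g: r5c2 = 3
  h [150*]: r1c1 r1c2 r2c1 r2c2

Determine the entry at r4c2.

1

Cage c has product 8; hence r4c2 = 1.
Cage d has product 200, so r4c4 = 5.
G is a freebie, which forces r5c2 = 3.
Row 1 needs a 4, and only r1c5 is open for it.
The 3 cells of cage f must have product 16, which forces r2c4 = 4.
4 is placed in column 5, leaving r2c5 = 1.
Column 4 already has 4, which forces r5c4 = 2.
Row 5 now contains 2; hence r5c5 = 5.
Row 5 already has 5; hence r5c3 = 4.
Cage e needs product 60, leaving r3c3 = 5.
Row 5 now contains 4; hence r5c1 = 1.
Row 3 needs a 1, and only r3c4 is open for it.
Cage b needs product 6, leaving r1c3 = 1.
1 is placed in column 4; hence r1c4 = 3.
The 3 cells of cage b must have product 6, which forces r2c3 = 2.
Cage e has product 60, so r3c2 = 4.
Cage e needs product 60, leaving r4c3 = 3.
Row 4 already has 3, leaving r4c5 = 2.
Row 1 now contains 3, leaving r1c1 = 5.
The 4 cells of cage h must have product 150, which forces r1c2 = 2.
Cage h needs product 150, which forces r2c1 = 3.
Row 2 already has 2; hence r2c2 = 5.
4 is placed in row 3, which forces r3c1 = 2.
2 is placed in column 5, which forces r3c5 = 3.
Row 4 already has 2, so r4c1 = 4.
Completed grid: 5 2 1 3 4 / 3 5 2 4 1 / 2 4 5 1 3 / 4 1 3 5 2 / 1 3 4 2 5.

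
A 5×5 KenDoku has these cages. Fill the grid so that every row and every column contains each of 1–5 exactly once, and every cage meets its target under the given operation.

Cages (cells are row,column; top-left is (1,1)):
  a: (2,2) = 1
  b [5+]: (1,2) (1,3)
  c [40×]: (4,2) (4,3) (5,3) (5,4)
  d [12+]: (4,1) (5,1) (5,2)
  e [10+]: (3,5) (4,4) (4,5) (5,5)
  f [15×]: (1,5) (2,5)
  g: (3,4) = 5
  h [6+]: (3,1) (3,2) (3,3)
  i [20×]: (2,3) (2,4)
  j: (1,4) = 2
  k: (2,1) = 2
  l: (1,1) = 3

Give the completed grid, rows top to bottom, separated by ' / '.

3 4 1 2 5 / 2 1 5 4 3 / 1 2 3 5 4 / 4 5 2 3 1 / 5 3 4 1 2

L is a freebie, leaving (1,1) = 3.
Cage j is a single given cell, leaving (1,4) = 2.
3 is placed in row 1, which forces (1,5) = 5.
Cage k is a single given cell, which forces (2,1) = 2.
A is a freebie; hence (2,2) = 1.
Column 5 now contains 5; hence (2,5) = 3.
Column 1 now contains 2, which forces (3,1) = 1.
G is a freebie, which forces (3,4) = 5.
Column 2 now contains 1, so (1,2) = 4.
Cage b's pair has sum 5; hence (1,3) = 1.
Cage i needs two cells with product 20, so (2,3) = 5.
Column 4 already has 5, which forces (2,4) = 4.
Cage e has sum 10; hence (4,4) = 3.
Cage d has sum 12, leaving (5,2) = 3.
Column 4 now contains 4, so (5,4) = 1.
3 is placed in column 2, leaving (3,2) = 2.
Cage h has sum 6, which forces (3,3) = 3.
2 is placed in row 3, which forces (3,5) = 4.
Cage c has product 40; hence (4,2) = 5.
The 4 cells of cage e must have sum 10, so (4,5) = 1.
Column 5 already has 4, which forces (5,5) = 2.
Row 4 now contains 5, leaving (4,1) = 4.
Cage c has product 40, so (4,3) = 2.
The 3 cells of cage d must have sum 12, leaving (5,1) = 5.
Row 5 already has 2, leaving (5,3) = 4.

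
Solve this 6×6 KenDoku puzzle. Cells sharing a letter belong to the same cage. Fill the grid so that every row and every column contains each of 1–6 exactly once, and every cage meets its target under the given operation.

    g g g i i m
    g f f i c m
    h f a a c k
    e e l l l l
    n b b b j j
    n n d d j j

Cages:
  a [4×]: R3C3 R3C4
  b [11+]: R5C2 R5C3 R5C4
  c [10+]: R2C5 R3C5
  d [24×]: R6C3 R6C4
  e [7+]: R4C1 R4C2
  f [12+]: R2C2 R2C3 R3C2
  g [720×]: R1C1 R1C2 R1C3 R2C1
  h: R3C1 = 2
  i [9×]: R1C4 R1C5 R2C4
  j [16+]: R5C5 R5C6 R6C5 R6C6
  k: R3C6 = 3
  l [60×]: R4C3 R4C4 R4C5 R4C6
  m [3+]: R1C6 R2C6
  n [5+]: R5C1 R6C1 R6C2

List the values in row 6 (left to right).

The 3 cells of cage i must have product 9; hence R1C4 = 1.
Cage i has product 9; hence R1C5 = 3.
Row 1 already has 1; hence R1C6 = 2.
Cage g needs product 720; hence R2C1 = 6.
Cage i needs product 9, which forces R2C4 = 3.
6 is placed in row 2, so R2C5 = 4.
Column 6 now contains 2, so R2C6 = 1.
Cage h is given, so R3C1 = 2.
Column 4 already has 1, which forces R3C4 = 4.
4 is placed in column 5, leaving R3C5 = 6.
Cage k is a single given cell, so R3C6 = 3.
Column 1 now contains 2, leaving R5C1 = 1.
1 is placed in column 1, leaving R6C1 = 3.
Column 4 already has 4; hence R6C4 = 6.
Cage f needs sum 12, so R2C2 = 2.
The 3 cells of cage f must have sum 12; hence R2C3 = 5.
Cage f has sum 12; hence R3C2 = 5.
Row 3 already has 4, so R3C3 = 1.
Column 2 already has 2, which forces R4C2 = 3.
Cage n needs sum 5, leaving R6C2 = 1.
Row 6 now contains 6, which forces R6C3 = 4.
Row 6 now contains 4, leaving R6C6 = 5.
Cage g has product 720; hence R1C1 = 5.
Cage g needs product 720; hence R1C2 = 4.
4 is placed in column 3; hence R1C3 = 6.
The two cells of cage e must have sum 7; hence R4C1 = 4.
Cage l needs product 60; hence R4C3 = 2.
The 4 cells of cage l must have product 60; hence R4C4 = 5.
Cage l has product 60, so R4C5 = 1.
Cage l has product 60; hence R4C6 = 6.
Column 2 now contains 4, leaving R5C2 = 6.
Column 3 now contains 2, so R5C3 = 3.
Column 4 now contains 5; hence R5C4 = 2.
Cage j needs sum 16; hence R5C5 = 5.
The 4 cells of cage j must have sum 16, leaving R5C6 = 4.
Row 6 now contains 5, so R6C5 = 2.
Filled in: 5 4 6 1 3 2 / 6 2 5 3 4 1 / 2 5 1 4 6 3 / 4 3 2 5 1 6 / 1 6 3 2 5 4 / 3 1 4 6 2 5.

3 1 4 6 2 5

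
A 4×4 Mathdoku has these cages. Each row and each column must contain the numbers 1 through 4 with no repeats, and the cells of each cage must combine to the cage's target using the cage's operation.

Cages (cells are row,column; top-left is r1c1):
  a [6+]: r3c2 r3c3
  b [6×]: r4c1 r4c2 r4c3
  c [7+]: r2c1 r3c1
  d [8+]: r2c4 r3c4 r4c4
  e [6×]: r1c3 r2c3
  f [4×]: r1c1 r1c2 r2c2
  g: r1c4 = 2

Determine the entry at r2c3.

2

Cage g is given, so r1c4 = 2.
Row 1 already has 2, which forces r1c1 = 1.
Cage f needs product 4; hence r1c2 = 4.
Row 1 already has 2, leaving r1c3 = 3.
Cage f has product 4, which forces r2c2 = 1.
The two cells of cage e must have product 6, leaving r2c3 = 2.
Column 2 already has 4, leaving r3c2 = 2.
Column 3 now contains 2, leaving r3c3 = 4.
Column 2 already has 2, leaving r4c2 = 3.
Column 3 now contains 2, leaving r4c3 = 1.
Row 4 already has 1, which forces r4c4 = 4.
Cage c needs two cells with sum 7; hence r2c1 = 4.
4 is placed in column 4, so r2c4 = 3.
Row 3 now contains 4, leaving r3c1 = 3.
Cage d has sum 8; hence r3c4 = 1.
Row 4 already has 3, leaving r4c1 = 2.
The full grid is 1 4 3 2 / 4 1 2 3 / 3 2 4 1 / 2 3 1 4.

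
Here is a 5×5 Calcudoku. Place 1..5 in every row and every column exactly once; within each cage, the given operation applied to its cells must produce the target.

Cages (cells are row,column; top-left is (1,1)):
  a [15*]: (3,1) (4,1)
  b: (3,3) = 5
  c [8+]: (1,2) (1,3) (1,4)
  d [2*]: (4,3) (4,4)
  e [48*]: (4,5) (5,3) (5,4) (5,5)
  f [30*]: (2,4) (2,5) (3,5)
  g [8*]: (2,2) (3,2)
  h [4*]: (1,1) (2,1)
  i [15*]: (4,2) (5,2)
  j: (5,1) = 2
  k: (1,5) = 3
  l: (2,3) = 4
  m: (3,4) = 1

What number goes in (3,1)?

Cage k is a single given cell, so (1,5) = 3.
L is a freebie, leaving (2,3) = 4.
Cage b is a single given cell, which forces (3,3) = 5.
Cage m is given, which forces (3,4) = 1.
5 is placed in row 3; hence (3,5) = 2.
Column 4 now contains 1, so (4,4) = 2.
2 is placed in column 5, which forces (4,5) = 4.
Cage j is a single given cell, leaving (5,1) = 2.
4 is placed in column 5, which forces (5,5) = 1.
Cage h's pair has product 4, leaving (1,1) = 4.
The 3 cells of cage c must have sum 8, leaving (1,4) = 5.
Row 2 already has 4, so (2,1) = 1.
Row 2 already has 4; hence (2,2) = 2.
The 3 cells of cage f must have product 30, leaving (2,4) = 3.
2 is placed in column 5, which forces (2,5) = 5.
5 is placed in row 3; hence (3,1) = 3.
Row 3 already has 2, which forces (3,2) = 4.
The two cells of cage a must have product 15; hence (4,1) = 5.
5 is placed in row 4, leaving (4,2) = 3.
Row 4 now contains 2, leaving (4,3) = 1.
Column 2 now contains 3, which forces (5,2) = 5.
Row 5 already has 1, which forces (5,3) = 3.
The 4 cells of cage e must have product 48, so (5,4) = 4.
Column 2 already has 2, which forces (1,2) = 1.
Column 3 now contains 1; hence (1,3) = 2.
Completed grid: 4 1 2 5 3 / 1 2 4 3 5 / 3 4 5 1 2 / 5 3 1 2 4 / 2 5 3 4 1.

3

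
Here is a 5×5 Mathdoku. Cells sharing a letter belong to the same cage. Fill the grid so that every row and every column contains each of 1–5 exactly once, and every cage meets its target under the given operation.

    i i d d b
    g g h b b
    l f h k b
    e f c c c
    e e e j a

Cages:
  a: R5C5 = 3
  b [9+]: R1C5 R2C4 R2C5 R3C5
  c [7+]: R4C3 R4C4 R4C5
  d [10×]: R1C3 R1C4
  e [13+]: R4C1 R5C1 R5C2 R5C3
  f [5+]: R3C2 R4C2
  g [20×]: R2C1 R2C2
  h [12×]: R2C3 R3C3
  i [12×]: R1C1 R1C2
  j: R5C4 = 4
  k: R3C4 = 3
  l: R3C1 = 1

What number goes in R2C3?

3

L is a freebie; hence R3C1 = 1.
K is a freebie, which forces R3C4 = 3.
Cage j is given; hence R5C4 = 4.
A is a freebie, so R5C5 = 3.
The two cells of cage h must have product 12; hence R2C3 = 3.
Row 3 now contains 3, so R3C3 = 4.
Cage e needs sum 13, so R4C1 = 5.
The 4 cells of cage e must have sum 13, leaving R5C1 = 2.
5 is placed in column 1; hence R2C1 = 4.
Cage g needs two cells with product 20; hence R2C2 = 5.
4 is placed in row 3, leaving R3C2 = 2.
2 is placed in row 3; hence R3C5 = 5.
The two cells of cage f must have sum 5, leaving R4C2 = 3.
The 3 cells of cage c must have sum 7, so R4C5 = 4.
5 is placed in column 2, leaving R5C2 = 1.
Row 5 now contains 1; hence R5C3 = 5.
4 is placed in column 1; hence R1C1 = 3.
3 is placed in column 2, so R1C2 = 4.
5 is placed in column 3, so R1C3 = 2.
The two cells of cage d must have product 10, so R1C4 = 5.
Column 5 already has 4, so R1C5 = 1.
Cage b needs sum 9; hence R2C4 = 1.
Cage b has sum 9, which forces R2C5 = 2.
Column 3 now contains 2, so R4C3 = 1.
Column 4 now contains 1; hence R4C4 = 2.
The full grid is 3 4 2 5 1 / 4 5 3 1 2 / 1 2 4 3 5 / 5 3 1 2 4 / 2 1 5 4 3.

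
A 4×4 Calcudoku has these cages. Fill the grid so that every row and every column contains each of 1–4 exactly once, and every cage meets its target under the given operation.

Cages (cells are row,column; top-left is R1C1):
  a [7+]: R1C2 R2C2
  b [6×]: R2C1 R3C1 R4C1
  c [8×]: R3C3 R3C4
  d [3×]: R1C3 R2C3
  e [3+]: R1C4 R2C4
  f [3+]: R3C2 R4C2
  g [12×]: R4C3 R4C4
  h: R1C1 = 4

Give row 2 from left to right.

Cage h is a single given cell, so R1C1 = 4.
Row 1 now contains 4; hence R1C2 = 3.
Row 1 now contains 3; hence R1C3 = 1.
Row 1 already has 1; hence R1C4 = 2.
Column 2 already has 3, leaving R2C2 = 4.
1 is placed in column 3, leaving R2C3 = 3.
2 is placed in column 4, which forces R2C4 = 1.
2 is placed in column 4, so R3C4 = 4.
3 is placed in column 3, which forces R4C3 = 4.
Column 4 already has 4, which forces R4C4 = 3.
Row 2 already has 1; hence R2C1 = 2.
The 3 cells of cage b must have product 6; hence R3C1 = 3.
Row 3 now contains 4, leaving R3C3 = 2.
Cage b needs product 6, so R4C1 = 1.
Row 4 now contains 1, so R4C2 = 2.
2 is placed in row 3, so R3C2 = 1.
Filled in: 4 3 1 2 / 2 4 3 1 / 3 1 2 4 / 1 2 4 3.

2 4 3 1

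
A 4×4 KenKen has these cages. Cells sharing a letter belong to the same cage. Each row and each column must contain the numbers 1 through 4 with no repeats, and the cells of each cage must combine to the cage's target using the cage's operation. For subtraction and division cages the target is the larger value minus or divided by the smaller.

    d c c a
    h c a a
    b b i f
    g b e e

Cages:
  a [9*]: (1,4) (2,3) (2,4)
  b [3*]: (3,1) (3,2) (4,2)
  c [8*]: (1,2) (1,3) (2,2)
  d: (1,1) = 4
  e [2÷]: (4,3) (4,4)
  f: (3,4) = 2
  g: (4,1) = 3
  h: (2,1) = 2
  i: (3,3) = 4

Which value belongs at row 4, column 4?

Cage d is a single given cell, which forces (1,1) = 4.
The 3 cells of cage a must have product 9, which forces (1,4) = 3.
Cage h is given, leaving (2,1) = 2.
Cage a has product 9; hence (2,3) = 3.
The 3 cells of cage a must have product 9, so (2,4) = 1.
Cage b needs product 3; hence (3,1) = 1.
Cage b needs product 3, which forces (3,2) = 3.
Cage i is given; hence (3,3) = 4.
Cage f is given, which forces (3,4) = 2.
Cage g is given, which forces (4,1) = 3.
The 3 cells of cage b must have product 3, leaving (4,2) = 1.
Row 4 now contains 1, so (4,3) = 2.
Column 4 already has 2, so (4,4) = 4.
1 is placed in column 2, which forces (1,2) = 2.
Column 3 already has 2, which forces (1,3) = 1.
Row 2 now contains 1, leaving (2,2) = 4.
Completed grid: 4 2 1 3 / 2 4 3 1 / 1 3 4 2 / 3 1 2 4.

4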